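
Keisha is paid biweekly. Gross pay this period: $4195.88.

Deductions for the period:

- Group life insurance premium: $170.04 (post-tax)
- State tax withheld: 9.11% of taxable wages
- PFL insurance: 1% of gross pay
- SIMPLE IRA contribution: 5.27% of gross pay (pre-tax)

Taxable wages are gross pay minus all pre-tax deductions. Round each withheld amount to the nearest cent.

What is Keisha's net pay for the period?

SIMPLE IRA contribution: $4195.88 × 0.0527 = $221.12
Taxable wages = $4195.88 − $221.12 = $3974.76
State tax withheld: $3974.76 × 0.0911 = $362.10
PFL insurance: $4195.88 × 0.01 = $41.96
Group life insurance premium: $170.04
Total deductions = $221.12 + $362.10 + $41.96 + $170.04 = $795.22
Net pay = $4195.88 − $795.22 = $3400.66

$3400.66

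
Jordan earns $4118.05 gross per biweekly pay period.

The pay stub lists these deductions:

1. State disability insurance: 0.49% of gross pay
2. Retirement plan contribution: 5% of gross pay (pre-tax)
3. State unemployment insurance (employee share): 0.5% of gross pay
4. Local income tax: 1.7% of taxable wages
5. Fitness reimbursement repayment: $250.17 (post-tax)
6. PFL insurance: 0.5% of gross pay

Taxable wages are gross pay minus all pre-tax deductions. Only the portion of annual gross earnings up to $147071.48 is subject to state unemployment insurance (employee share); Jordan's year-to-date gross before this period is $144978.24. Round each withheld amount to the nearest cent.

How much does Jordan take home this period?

Retirement plan contribution: $4118.05 × 0.05 = $205.90
Taxable wages = $4118.05 − $205.90 = $3912.15
Local income tax: $3912.15 × 0.017 = $66.51
PFL insurance: $4118.05 × 0.005 = $20.59
State unemployment insurance (employee share): only $147071.48 − $144978.24 = $2093.24 of this check is subject → $2093.24 × 0.005 = $10.47
State disability insurance: $4118.05 × 0.0049 = $20.18
Fitness reimbursement repayment: $250.17
Total deductions = $205.90 + $66.51 + $20.59 + $10.47 + $20.18 + $250.17 = $573.82
Net pay = $4118.05 − $573.82 = $3544.23

$3544.23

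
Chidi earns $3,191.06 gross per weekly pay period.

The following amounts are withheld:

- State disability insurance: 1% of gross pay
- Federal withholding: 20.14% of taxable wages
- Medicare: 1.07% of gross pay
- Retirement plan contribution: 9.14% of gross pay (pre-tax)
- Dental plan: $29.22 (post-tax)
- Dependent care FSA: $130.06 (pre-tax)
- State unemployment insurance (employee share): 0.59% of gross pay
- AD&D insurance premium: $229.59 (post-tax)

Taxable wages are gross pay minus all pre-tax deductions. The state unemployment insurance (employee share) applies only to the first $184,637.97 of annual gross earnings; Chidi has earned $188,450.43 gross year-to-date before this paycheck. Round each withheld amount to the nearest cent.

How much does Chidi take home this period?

$1,886.73

Retirement plan contribution: $3,191.06 × 0.0914 = $291.66
Dependent care FSA: $130.06
Pre-tax total = $291.66 + $130.06 = $421.72
Taxable wages = $3,191.06 − $421.72 = $2,769.34
Federal withholding: $2,769.34 × 0.2014 = $557.75
State disability insurance: $3,191.06 × 0.01 = $31.91
Medicare: $3,191.06 × 0.0107 = $34.14
State unemployment insurance (employee share): annual cap $184,637.97 already reached (YTD $188,450.43), so $0.00
AD&D insurance premium: $229.59
Dental plan: $29.22
Total deductions = $291.66 + $130.06 + $557.75 + $31.91 + $34.14 + $0.00 + $229.59 + $29.22 = $1,304.33
Net pay = $3,191.06 − $1,304.33 = $1,886.73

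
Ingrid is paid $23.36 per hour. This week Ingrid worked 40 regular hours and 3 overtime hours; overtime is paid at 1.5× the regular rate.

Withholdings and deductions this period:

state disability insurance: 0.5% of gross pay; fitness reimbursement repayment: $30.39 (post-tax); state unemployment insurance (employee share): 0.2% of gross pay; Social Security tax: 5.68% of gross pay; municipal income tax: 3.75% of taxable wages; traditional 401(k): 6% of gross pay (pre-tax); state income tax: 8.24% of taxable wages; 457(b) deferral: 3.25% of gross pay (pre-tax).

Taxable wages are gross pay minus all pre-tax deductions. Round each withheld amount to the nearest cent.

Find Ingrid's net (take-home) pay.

$733.55

Regular pay: 40 × $23.36 = $934.40
Overtime pay: 3 × $23.36 × 1.5 = $105.12
Gross pay = $934.40 + $105.12 = $1,039.52
Traditional 401(k): $1,039.52 × 0.06 = $62.37
457(b) deferral: $1,039.52 × 0.0325 = $33.78
Pre-tax total = $62.37 + $33.78 = $96.15
Taxable wages = $1,039.52 − $96.15 = $943.37
State income tax: $943.37 × 0.0824 = $77.73
Municipal income tax: $943.37 × 0.0375 = $35.38
Social Security tax: $1,039.52 × 0.0568 = $59.04
State disability insurance: $1,039.52 × 0.005 = $5.20
State unemployment insurance (employee share): $1,039.52 × 0.002 = $2.08
Fitness reimbursement repayment: $30.39
Total deductions = $62.37 + $33.78 + $77.73 + $35.38 + $59.04 + $5.20 + $2.08 + $30.39 = $305.97
Net pay = $1,039.52 − $305.97 = $733.55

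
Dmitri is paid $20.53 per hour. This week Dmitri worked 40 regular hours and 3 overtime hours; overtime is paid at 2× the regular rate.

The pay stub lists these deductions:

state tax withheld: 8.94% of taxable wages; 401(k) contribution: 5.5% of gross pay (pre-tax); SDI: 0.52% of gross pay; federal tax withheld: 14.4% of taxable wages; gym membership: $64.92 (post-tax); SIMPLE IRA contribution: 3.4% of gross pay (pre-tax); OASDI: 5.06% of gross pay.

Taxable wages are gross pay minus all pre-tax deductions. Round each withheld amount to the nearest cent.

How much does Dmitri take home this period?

$541.91

Regular pay: 40 × $20.53 = $821.20
Overtime pay: 3 × $20.53 × 2 = $123.18
Gross pay = $821.20 + $123.18 = $944.38
SIMPLE IRA contribution: $944.38 × 0.034 = $32.11
401(k) contribution: $944.38 × 0.055 = $51.94
Pre-tax total = $32.11 + $51.94 = $84.05
Taxable wages = $944.38 − $84.05 = $860.33
State tax withheld: $860.33 × 0.0894 = $76.91
Federal tax withheld: $860.33 × 0.144 = $123.89
OASDI: $944.38 × 0.0506 = $47.79
SDI: $944.38 × 0.0052 = $4.91
Gym membership: $64.92
Total deductions = $32.11 + $51.94 + $76.91 + $123.89 + $47.79 + $4.91 + $64.92 = $402.47
Net pay = $944.38 − $402.47 = $541.91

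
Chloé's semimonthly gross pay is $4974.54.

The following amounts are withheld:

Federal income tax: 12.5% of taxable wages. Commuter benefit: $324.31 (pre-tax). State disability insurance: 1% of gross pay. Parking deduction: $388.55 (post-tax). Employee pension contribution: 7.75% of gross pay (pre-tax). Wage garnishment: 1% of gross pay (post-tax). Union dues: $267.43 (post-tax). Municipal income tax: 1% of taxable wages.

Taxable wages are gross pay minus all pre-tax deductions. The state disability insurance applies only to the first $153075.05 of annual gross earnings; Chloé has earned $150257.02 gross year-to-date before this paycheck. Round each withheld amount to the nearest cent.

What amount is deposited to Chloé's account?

$2955.05

Employee pension contribution: $4974.54 × 0.0775 = $385.53
Commuter benefit: $324.31
Pre-tax total = $385.53 + $324.31 = $709.84
Taxable wages = $4974.54 − $709.84 = $4264.70
Municipal income tax: $4264.70 × 0.01 = $42.65
Federal income tax: $4264.70 × 0.125 = $533.09
State disability insurance: only $153075.05 − $150257.02 = $2818.03 of this check is subject → $2818.03 × 0.01 = $28.18
Wage garnishment: $4974.54 × 0.01 = $49.75
Parking deduction: $388.55
Union dues: $267.43
Total deductions = $385.53 + $324.31 + $42.65 + $533.09 + $28.18 + $49.75 + $388.55 + $267.43 = $2019.49
Net pay = $4974.54 − $2019.49 = $2955.05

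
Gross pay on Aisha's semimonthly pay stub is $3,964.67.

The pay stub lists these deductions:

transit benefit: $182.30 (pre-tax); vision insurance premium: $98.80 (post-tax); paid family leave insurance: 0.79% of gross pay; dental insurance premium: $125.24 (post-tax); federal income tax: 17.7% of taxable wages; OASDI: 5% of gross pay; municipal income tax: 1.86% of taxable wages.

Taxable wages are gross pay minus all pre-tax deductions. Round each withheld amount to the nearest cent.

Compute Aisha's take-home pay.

Transit benefit: $182.30
Taxable wages = $3,964.67 − $182.30 = $3,782.37
Federal income tax: $3,782.37 × 0.177 = $669.48
Municipal income tax: $3,782.37 × 0.0186 = $70.35
Paid family leave insurance: $3,964.67 × 0.0079 = $31.32
OASDI: $3,964.67 × 0.05 = $198.23
Dental insurance premium: $125.24
Vision insurance premium: $98.80
Total deductions = $182.30 + $669.48 + $70.35 + $31.32 + $198.23 + $125.24 + $98.80 = $1,375.72
Net pay = $3,964.67 − $1,375.72 = $2,588.95

$2,588.95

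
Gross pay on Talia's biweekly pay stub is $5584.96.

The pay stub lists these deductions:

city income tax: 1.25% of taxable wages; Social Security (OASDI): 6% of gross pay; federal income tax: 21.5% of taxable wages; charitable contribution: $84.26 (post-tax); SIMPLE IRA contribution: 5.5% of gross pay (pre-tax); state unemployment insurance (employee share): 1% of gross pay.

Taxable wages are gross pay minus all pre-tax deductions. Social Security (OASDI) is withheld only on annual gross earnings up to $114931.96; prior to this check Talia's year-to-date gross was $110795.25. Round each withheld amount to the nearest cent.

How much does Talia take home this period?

SIMPLE IRA contribution: $5584.96 × 0.055 = $307.17
Taxable wages = $5584.96 − $307.17 = $5277.79
Federal income tax: $5277.79 × 0.215 = $1134.72
City income tax: $5277.79 × 0.0125 = $65.97
Social Security (OASDI): only $114931.96 − $110795.25 = $4136.71 of this check is subject → $4136.71 × 0.06 = $248.20
State unemployment insurance (employee share): $5584.96 × 0.01 = $55.85
Charitable contribution: $84.26
Total deductions = $307.17 + $1134.72 + $65.97 + $248.20 + $55.85 + $84.26 = $1896.17
Net pay = $5584.96 − $1896.17 = $3688.79

$3688.79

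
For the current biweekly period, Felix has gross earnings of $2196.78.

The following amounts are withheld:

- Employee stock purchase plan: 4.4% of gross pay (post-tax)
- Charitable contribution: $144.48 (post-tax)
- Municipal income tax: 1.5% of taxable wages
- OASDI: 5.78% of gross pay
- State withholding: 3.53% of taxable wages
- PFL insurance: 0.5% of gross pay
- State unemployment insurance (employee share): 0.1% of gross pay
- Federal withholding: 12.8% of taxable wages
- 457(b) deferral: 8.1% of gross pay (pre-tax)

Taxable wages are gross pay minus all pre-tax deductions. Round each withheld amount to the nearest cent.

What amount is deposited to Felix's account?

457(b) deferral: $2196.78 × 0.081 = $177.94
Taxable wages = $2196.78 − $177.94 = $2018.84
Federal withholding: $2018.84 × 0.128 = $258.41
Municipal income tax: $2018.84 × 0.015 = $30.28
State withholding: $2018.84 × 0.0353 = $71.27
OASDI: $2196.78 × 0.0578 = $126.97
PFL insurance: $2196.78 × 0.005 = $10.98
State unemployment insurance (employee share): $2196.78 × 0.001 = $2.20
Charitable contribution: $144.48
Employee stock purchase plan: $2196.78 × 0.044 = $96.66
Total deductions = $177.94 + $258.41 + $30.28 + $71.27 + $126.97 + $10.98 + $2.20 + $144.48 + $96.66 = $919.19
Net pay = $2196.78 − $919.19 = $1277.59

$1277.59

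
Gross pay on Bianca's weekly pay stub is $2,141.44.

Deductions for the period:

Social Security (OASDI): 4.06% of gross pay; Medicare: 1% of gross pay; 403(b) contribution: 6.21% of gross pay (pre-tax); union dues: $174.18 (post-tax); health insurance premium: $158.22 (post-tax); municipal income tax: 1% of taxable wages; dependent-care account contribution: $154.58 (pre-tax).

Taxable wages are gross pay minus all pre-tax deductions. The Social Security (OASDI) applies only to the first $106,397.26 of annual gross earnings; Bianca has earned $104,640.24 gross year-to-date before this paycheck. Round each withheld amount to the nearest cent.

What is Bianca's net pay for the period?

$1,410.19

403(b) contribution: $2,141.44 × 0.0621 = $132.98
Dependent-care account contribution: $154.58
Pre-tax total = $132.98 + $154.58 = $287.56
Taxable wages = $2,141.44 − $287.56 = $1,853.88
Municipal income tax: $1,853.88 × 0.01 = $18.54
Medicare: $2,141.44 × 0.01 = $21.41
Social Security (OASDI): only $106,397.26 − $104,640.24 = $1,757.02 of this check is subject → $1,757.02 × 0.0406 = $71.34
Union dues: $174.18
Health insurance premium: $158.22
Total deductions = $132.98 + $154.58 + $18.54 + $21.41 + $71.34 + $174.18 + $158.22 = $731.25
Net pay = $2,141.44 − $731.25 = $1,410.19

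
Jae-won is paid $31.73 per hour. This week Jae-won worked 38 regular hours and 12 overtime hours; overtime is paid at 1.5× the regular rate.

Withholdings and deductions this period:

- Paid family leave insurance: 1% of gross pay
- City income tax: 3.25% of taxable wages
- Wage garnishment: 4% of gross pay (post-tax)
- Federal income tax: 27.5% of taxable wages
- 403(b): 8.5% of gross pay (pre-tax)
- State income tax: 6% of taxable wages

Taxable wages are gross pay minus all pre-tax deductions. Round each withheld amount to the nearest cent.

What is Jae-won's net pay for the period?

Regular pay: 38 × $31.73 = $1,205.74
Overtime pay: 12 × $31.73 × 1.5 = $571.14
Gross pay = $1,205.74 + $571.14 = $1,776.88
403(b): $1,776.88 × 0.085 = $151.03
Taxable wages = $1,776.88 − $151.03 = $1,625.85
State income tax: $1,625.85 × 0.06 = $97.55
Federal income tax: $1,625.85 × 0.275 = $447.11
City income tax: $1,625.85 × 0.0325 = $52.84
Paid family leave insurance: $1,776.88 × 0.01 = $17.77
Wage garnishment: $1,776.88 × 0.04 = $71.08
Total deductions = $151.03 + $97.55 + $447.11 + $52.84 + $17.77 + $71.08 = $837.38
Net pay = $1,776.88 − $837.38 = $939.50

$939.50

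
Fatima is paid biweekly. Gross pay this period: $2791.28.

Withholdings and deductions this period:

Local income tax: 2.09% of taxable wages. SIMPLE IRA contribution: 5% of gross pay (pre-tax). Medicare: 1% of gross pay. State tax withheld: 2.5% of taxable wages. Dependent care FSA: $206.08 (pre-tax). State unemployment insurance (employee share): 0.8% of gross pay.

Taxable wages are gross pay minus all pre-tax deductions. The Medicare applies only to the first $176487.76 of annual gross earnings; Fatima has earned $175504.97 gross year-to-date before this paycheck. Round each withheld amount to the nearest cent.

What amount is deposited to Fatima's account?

SIMPLE IRA contribution: $2791.28 × 0.05 = $139.56
Dependent care FSA: $206.08
Pre-tax total = $139.56 + $206.08 = $345.64
Taxable wages = $2791.28 − $345.64 = $2445.64
State tax withheld: $2445.64 × 0.025 = $61.14
Local income tax: $2445.64 × 0.0209 = $51.11
State unemployment insurance (employee share): $2791.28 × 0.008 = $22.33
Medicare: only $176487.76 − $175504.97 = $982.79 of this check is subject → $982.79 × 0.01 = $9.83
Total deductions = $139.56 + $206.08 + $61.14 + $51.11 + $22.33 + $9.83 = $490.05
Net pay = $2791.28 − $490.05 = $2301.23

$2301.23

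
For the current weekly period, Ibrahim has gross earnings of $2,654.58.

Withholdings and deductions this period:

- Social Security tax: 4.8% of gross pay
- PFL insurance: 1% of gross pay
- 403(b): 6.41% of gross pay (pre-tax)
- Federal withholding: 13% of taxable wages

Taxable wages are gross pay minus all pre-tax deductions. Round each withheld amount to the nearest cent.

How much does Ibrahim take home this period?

403(b): $2,654.58 × 0.0641 = $170.16
Taxable wages = $2,654.58 − $170.16 = $2,484.42
Federal withholding: $2,484.42 × 0.13 = $322.97
PFL insurance: $2,654.58 × 0.01 = $26.55
Social Security tax: $2,654.58 × 0.048 = $127.42
Total deductions = $170.16 + $322.97 + $26.55 + $127.42 = $647.10
Net pay = $2,654.58 − $647.10 = $2,007.48

$2,007.48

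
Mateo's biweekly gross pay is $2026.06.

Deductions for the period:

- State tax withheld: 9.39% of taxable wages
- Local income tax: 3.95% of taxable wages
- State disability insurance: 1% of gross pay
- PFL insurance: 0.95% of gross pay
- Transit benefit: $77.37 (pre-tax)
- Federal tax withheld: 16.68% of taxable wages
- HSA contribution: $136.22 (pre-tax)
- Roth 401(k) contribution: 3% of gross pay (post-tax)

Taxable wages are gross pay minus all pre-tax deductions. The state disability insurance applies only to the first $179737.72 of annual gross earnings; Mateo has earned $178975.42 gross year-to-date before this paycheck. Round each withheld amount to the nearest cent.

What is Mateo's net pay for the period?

$1180.72

Transit benefit: $77.37
HSA contribution: $136.22
Pre-tax total = $77.37 + $136.22 = $213.59
Taxable wages = $2026.06 − $213.59 = $1812.47
Federal tax withheld: $1812.47 × 0.1668 = $302.32
Local income tax: $1812.47 × 0.0395 = $71.59
State tax withheld: $1812.47 × 0.0939 = $170.19
PFL insurance: $2026.06 × 0.0095 = $19.25
State disability insurance: only $179737.72 − $178975.42 = $762.30 of this check is subject → $762.30 × 0.01 = $7.62
Roth 401(k) contribution: $2026.06 × 0.03 = $60.78
Total deductions = $77.37 + $136.22 + $302.32 + $71.59 + $170.19 + $19.25 + $7.62 + $60.78 = $845.34
Net pay = $2026.06 − $845.34 = $1180.72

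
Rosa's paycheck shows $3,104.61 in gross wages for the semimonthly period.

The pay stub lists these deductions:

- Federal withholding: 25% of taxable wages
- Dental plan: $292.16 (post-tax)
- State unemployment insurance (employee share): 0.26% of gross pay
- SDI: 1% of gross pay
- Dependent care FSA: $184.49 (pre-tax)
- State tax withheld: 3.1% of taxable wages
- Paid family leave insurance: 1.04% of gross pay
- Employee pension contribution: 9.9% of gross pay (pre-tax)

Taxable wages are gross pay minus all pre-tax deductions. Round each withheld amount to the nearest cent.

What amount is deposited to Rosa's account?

$1,515.00

Employee pension contribution: $3,104.61 × 0.099 = $307.36
Dependent care FSA: $184.49
Pre-tax total = $307.36 + $184.49 = $491.85
Taxable wages = $3,104.61 − $491.85 = $2,612.76
State tax withheld: $2,612.76 × 0.031 = $81.00
Federal withholding: $2,612.76 × 0.25 = $653.19
Paid family leave insurance: $3,104.61 × 0.0104 = $32.29
State unemployment insurance (employee share): $3,104.61 × 0.0026 = $8.07
SDI: $3,104.61 × 0.01 = $31.05
Dental plan: $292.16
Total deductions = $307.36 + $184.49 + $81.00 + $653.19 + $32.29 + $8.07 + $31.05 + $292.16 = $1,589.61
Net pay = $3,104.61 − $1,589.61 = $1,515.00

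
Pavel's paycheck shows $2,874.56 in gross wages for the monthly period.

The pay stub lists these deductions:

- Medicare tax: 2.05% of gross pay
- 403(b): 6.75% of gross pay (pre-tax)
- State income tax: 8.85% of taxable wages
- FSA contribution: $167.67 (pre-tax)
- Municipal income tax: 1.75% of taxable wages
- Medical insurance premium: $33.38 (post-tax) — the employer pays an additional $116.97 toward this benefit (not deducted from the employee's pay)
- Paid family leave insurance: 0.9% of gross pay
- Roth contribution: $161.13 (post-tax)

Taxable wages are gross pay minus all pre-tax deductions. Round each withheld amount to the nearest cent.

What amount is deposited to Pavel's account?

$1,967.18

403(b): $2,874.56 × 0.0675 = $194.03
FSA contribution: $167.67
Pre-tax total = $194.03 + $167.67 = $361.70
Taxable wages = $2,874.56 − $361.70 = $2,512.86
Municipal income tax: $2,512.86 × 0.0175 = $43.98
State income tax: $2,512.86 × 0.0885 = $222.39
Medicare tax: $2,874.56 × 0.0205 = $58.93
Paid family leave insurance: $2,874.56 × 0.009 = $25.87
Medical insurance premium: $33.38
Roth contribution: $161.13
(Employer's $116.97 toward medical insurance premium is not withheld from the employee.)
Total deductions = $194.03 + $167.67 + $43.98 + $222.39 + $58.93 + $25.87 + $33.38 + $161.13 = $907.38
Net pay = $2,874.56 − $907.38 = $1,967.18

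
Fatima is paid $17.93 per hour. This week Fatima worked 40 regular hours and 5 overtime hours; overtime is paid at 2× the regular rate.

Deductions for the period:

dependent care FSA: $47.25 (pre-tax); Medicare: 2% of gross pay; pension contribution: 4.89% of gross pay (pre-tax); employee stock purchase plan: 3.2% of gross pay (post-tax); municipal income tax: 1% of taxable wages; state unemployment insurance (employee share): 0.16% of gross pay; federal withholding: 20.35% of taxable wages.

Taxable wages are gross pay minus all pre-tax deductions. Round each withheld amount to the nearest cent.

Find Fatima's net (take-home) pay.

$585.41

Regular pay: 40 × $17.93 = $717.20
Overtime pay: 5 × $17.93 × 2 = $179.30
Gross pay = $717.20 + $179.30 = $896.50
Pension contribution: $896.50 × 0.0489 = $43.84
Dependent care FSA: $47.25
Pre-tax total = $43.84 + $47.25 = $91.09
Taxable wages = $896.50 − $91.09 = $805.41
Municipal income tax: $805.41 × 0.01 = $8.05
Federal withholding: $805.41 × 0.2035 = $163.90
Medicare: $896.50 × 0.02 = $17.93
State unemployment insurance (employee share): $896.50 × 0.0016 = $1.43
Employee stock purchase plan: $896.50 × 0.032 = $28.69
Total deductions = $43.84 + $47.25 + $8.05 + $163.90 + $17.93 + $1.43 + $28.69 = $311.09
Net pay = $896.50 − $311.09 = $585.41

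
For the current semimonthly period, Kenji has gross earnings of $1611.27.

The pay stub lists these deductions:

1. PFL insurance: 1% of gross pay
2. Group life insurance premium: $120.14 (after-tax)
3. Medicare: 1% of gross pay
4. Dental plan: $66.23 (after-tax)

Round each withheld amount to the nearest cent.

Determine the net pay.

Medicare: $1611.27 × 0.01 = $16.11
PFL insurance: $1611.27 × 0.01 = $16.11
Dental plan: $66.23
Group life insurance premium: $120.14
Total deductions = $16.11 + $16.11 + $66.23 + $120.14 = $218.59
Net pay = $1611.27 − $218.59 = $1392.68

$1392.68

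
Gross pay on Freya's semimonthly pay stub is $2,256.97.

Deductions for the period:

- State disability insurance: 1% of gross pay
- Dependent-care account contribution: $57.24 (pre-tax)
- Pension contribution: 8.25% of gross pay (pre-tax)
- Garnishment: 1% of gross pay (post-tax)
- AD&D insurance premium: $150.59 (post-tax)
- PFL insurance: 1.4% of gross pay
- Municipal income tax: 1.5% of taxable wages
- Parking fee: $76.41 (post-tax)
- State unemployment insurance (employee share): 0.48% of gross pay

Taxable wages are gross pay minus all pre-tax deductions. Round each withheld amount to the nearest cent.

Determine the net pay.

Pension contribution: $2,256.97 × 0.0825 = $186.20
Dependent-care account contribution: $57.24
Pre-tax total = $186.20 + $57.24 = $243.44
Taxable wages = $2,256.97 − $243.44 = $2,013.53
Municipal income tax: $2,013.53 × 0.015 = $30.20
State unemployment insurance (employee share): $2,256.97 × 0.0048 = $10.83
PFL insurance: $2,256.97 × 0.014 = $31.60
State disability insurance: $2,256.97 × 0.01 = $22.57
Garnishment: $2,256.97 × 0.01 = $22.57
AD&D insurance premium: $150.59
Parking fee: $76.41
Total deductions = $186.20 + $57.24 + $30.20 + $10.83 + $31.60 + $22.57 + $22.57 + $150.59 + $76.41 = $588.21
Net pay = $2,256.97 − $588.21 = $1,668.76

$1,668.76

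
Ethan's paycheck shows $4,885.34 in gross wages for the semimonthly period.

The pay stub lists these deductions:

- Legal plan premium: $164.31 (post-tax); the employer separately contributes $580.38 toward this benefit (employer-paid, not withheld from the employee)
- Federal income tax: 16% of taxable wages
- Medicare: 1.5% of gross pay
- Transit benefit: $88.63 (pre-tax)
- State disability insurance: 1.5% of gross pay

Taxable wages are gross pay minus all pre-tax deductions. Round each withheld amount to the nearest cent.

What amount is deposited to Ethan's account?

Transit benefit: $88.63
Taxable wages = $4,885.34 − $88.63 = $4,796.71
Federal income tax: $4,796.71 × 0.16 = $767.47
State disability insurance: $4,885.34 × 0.015 = $73.28
Medicare: $4,885.34 × 0.015 = $73.28
Legal plan premium: $164.31
(Employer's $580.38 toward legal plan premium is not withheld from the employee.)
Total deductions = $88.63 + $767.47 + $73.28 + $73.28 + $164.31 = $1,166.97
Net pay = $4,885.34 − $1,166.97 = $3,718.37

$3,718.37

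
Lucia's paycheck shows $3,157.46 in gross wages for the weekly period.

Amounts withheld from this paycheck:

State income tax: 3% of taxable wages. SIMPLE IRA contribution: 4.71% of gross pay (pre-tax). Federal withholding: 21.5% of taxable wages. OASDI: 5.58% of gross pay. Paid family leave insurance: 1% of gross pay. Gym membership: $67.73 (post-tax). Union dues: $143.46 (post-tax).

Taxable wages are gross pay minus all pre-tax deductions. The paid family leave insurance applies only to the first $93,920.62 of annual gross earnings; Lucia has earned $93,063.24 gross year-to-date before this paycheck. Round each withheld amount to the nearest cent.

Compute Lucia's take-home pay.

$1,875.65

SIMPLE IRA contribution: $3,157.46 × 0.0471 = $148.72
Taxable wages = $3,157.46 − $148.72 = $3,008.74
Federal withholding: $3,008.74 × 0.215 = $646.88
State income tax: $3,008.74 × 0.03 = $90.26
OASDI: $3,157.46 × 0.0558 = $176.19
Paid family leave insurance: only $93,920.62 − $93,063.24 = $857.38 of this check is subject → $857.38 × 0.01 = $8.57
Gym membership: $67.73
Union dues: $143.46
Total deductions = $148.72 + $646.88 + $90.26 + $176.19 + $8.57 + $67.73 + $143.46 = $1,281.81
Net pay = $3,157.46 − $1,281.81 = $1,875.65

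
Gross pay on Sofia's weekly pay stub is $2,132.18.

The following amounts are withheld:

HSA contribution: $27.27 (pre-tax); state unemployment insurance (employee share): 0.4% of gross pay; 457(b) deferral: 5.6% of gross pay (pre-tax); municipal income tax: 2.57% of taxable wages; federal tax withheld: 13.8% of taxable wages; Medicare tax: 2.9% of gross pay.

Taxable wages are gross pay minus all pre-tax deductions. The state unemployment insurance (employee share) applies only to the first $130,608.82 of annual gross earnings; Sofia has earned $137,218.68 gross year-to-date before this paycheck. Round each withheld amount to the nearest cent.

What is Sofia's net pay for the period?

$1,598.65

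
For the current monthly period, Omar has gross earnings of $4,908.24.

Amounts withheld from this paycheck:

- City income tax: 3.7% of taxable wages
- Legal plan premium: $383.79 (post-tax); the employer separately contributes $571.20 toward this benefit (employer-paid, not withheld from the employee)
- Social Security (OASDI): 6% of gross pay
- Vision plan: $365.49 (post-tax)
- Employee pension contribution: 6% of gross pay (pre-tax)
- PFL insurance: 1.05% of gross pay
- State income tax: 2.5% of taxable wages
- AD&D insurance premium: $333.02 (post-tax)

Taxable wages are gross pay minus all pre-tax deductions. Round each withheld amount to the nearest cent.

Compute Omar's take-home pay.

$2,899.37

Employee pension contribution: $4,908.24 × 0.06 = $294.49
Taxable wages = $4,908.24 − $294.49 = $4,613.75
City income tax: $4,613.75 × 0.037 = $170.71
State income tax: $4,613.75 × 0.025 = $115.34
Social Security (OASDI): $4,908.24 × 0.06 = $294.49
PFL insurance: $4,908.24 × 0.0105 = $51.54
Legal plan premium: $383.79
Vision plan: $365.49
AD&D insurance premium: $333.02
(Employer's $571.20 toward legal plan premium is not withheld from the employee.)
Total deductions = $294.49 + $170.71 + $115.34 + $294.49 + $51.54 + $383.79 + $365.49 + $333.02 = $2,008.87
Net pay = $4,908.24 − $2,008.87 = $2,899.37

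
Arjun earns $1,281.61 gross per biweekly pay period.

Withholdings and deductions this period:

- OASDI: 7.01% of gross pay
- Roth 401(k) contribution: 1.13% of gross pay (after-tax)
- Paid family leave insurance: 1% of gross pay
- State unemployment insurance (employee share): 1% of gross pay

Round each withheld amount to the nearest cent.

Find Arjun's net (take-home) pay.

$1,151.65

OASDI: $1,281.61 × 0.0701 = $89.84
Paid family leave insurance: $1,281.61 × 0.01 = $12.82
State unemployment insurance (employee share): $1,281.61 × 0.01 = $12.82
Roth 401(k) contribution: $1,281.61 × 0.0113 = $14.48
Total deductions = $89.84 + $12.82 + $12.82 + $14.48 = $129.96
Net pay = $1,281.61 − $129.96 = $1,151.65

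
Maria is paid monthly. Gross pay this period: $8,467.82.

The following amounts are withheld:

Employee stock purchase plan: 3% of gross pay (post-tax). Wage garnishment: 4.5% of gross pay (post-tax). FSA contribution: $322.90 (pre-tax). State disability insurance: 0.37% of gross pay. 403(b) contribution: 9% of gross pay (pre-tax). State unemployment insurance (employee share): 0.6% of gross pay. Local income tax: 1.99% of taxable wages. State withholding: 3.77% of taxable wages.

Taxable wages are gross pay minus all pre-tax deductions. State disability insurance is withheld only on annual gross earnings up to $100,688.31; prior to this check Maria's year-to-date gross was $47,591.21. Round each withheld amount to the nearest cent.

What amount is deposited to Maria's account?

$6,240.35

FSA contribution: $322.90
403(b) contribution: $8,467.82 × 0.09 = $762.10
Pre-tax total = $322.90 + $762.10 = $1,085.00
Taxable wages = $8,467.82 − $1,085.00 = $7,382.82
Local income tax: $7,382.82 × 0.0199 = $146.92
State withholding: $7,382.82 × 0.0377 = $278.33
State disability insurance: cap not yet reached, full $8,467.82 is subject → $8,467.82 × 0.0037 = $31.33
State unemployment insurance (employee share): $8,467.82 × 0.006 = $50.81
Employee stock purchase plan: $8,467.82 × 0.03 = $254.03
Wage garnishment: $8,467.82 × 0.045 = $381.05
Total deductions = $322.90 + $762.10 + $146.92 + $278.33 + $31.33 + $50.81 + $254.03 + $381.05 = $2,227.47
Net pay = $8,467.82 − $2,227.47 = $6,240.35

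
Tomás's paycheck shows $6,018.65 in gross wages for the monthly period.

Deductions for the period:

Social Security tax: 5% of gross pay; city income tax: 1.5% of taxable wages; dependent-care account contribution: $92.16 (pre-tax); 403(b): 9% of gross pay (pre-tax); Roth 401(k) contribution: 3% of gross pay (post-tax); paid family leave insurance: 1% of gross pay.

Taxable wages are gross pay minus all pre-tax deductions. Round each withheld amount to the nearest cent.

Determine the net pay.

Dependent-care account contribution: $92.16
403(b): $6,018.65 × 0.09 = $541.68
Pre-tax total = $92.16 + $541.68 = $633.84
Taxable wages = $6,018.65 − $633.84 = $5,384.81
City income tax: $5,384.81 × 0.015 = $80.77
Social Security tax: $6,018.65 × 0.05 = $300.93
Paid family leave insurance: $6,018.65 × 0.01 = $60.19
Roth 401(k) contribution: $6,018.65 × 0.03 = $180.56
Total deductions = $92.16 + $541.68 + $80.77 + $300.93 + $60.19 + $180.56 = $1,256.29
Net pay = $6,018.65 − $1,256.29 = $4,762.36

$4,762.36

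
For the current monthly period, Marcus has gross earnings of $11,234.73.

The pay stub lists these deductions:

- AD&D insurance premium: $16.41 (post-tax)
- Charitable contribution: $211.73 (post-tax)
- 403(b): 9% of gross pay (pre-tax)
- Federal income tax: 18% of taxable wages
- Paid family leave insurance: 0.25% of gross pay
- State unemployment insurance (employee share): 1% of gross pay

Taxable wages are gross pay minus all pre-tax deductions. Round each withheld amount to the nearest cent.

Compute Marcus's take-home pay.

$8,014.77

403(b): $11,234.73 × 0.09 = $1,011.13
Taxable wages = $11,234.73 − $1,011.13 = $10,223.60
Federal income tax: $10,223.60 × 0.18 = $1,840.25
State unemployment insurance (employee share): $11,234.73 × 0.01 = $112.35
Paid family leave insurance: $11,234.73 × 0.0025 = $28.09
Charitable contribution: $211.73
AD&D insurance premium: $16.41
Total deductions = $1,011.13 + $1,840.25 + $112.35 + $28.09 + $211.73 + $16.41 = $3,219.96
Net pay = $11,234.73 − $3,219.96 = $8,014.77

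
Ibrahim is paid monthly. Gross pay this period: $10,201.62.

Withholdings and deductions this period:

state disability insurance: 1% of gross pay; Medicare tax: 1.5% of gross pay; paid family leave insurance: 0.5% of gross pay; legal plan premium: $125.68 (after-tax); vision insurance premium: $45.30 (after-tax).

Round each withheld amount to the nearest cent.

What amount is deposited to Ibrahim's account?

Medicare tax: $10,201.62 × 0.015 = $153.02
State disability insurance: $10,201.62 × 0.01 = $102.02
Paid family leave insurance: $10,201.62 × 0.005 = $51.01
Legal plan premium: $125.68
Vision insurance premium: $45.30
Total deductions = $153.02 + $102.02 + $51.01 + $125.68 + $45.30 = $477.03
Net pay = $10,201.62 − $477.03 = $9,724.59

$9,724.59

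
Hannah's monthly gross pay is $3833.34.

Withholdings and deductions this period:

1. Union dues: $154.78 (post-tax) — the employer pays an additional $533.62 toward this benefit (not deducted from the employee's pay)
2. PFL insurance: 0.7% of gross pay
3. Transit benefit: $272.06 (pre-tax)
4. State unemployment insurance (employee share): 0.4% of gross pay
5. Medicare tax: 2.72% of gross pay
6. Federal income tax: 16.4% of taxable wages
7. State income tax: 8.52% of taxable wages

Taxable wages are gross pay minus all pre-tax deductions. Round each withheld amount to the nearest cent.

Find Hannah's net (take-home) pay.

$2372.60

Transit benefit: $272.06
Taxable wages = $3833.34 − $272.06 = $3561.28
State income tax: $3561.28 × 0.0852 = $303.42
Federal income tax: $3561.28 × 0.164 = $584.05
PFL insurance: $3833.34 × 0.007 = $26.83
Medicare tax: $3833.34 × 0.0272 = $104.27
State unemployment insurance (employee share): $3833.34 × 0.004 = $15.33
Union dues: $154.78
(Employer's $533.62 toward union dues is not withheld from the employee.)
Total deductions = $272.06 + $303.42 + $584.05 + $26.83 + $104.27 + $15.33 + $154.78 = $1460.74
Net pay = $3833.34 − $1460.74 = $2372.60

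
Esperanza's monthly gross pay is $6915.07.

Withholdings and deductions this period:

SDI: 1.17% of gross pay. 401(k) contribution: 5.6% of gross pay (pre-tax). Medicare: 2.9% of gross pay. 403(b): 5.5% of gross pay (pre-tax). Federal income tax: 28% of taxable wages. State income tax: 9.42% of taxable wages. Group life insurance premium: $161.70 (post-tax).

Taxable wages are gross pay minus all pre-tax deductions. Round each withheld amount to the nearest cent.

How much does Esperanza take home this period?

$3403.96

401(k) contribution: $6915.07 × 0.056 = $387.24
403(b): $6915.07 × 0.055 = $380.33
Pre-tax total = $387.24 + $380.33 = $767.57
Taxable wages = $6915.07 − $767.57 = $6147.50
State income tax: $6147.50 × 0.0942 = $579.09
Federal income tax: $6147.50 × 0.28 = $1721.30
SDI: $6915.07 × 0.0117 = $80.91
Medicare: $6915.07 × 0.029 = $200.54
Group life insurance premium: $161.70
Total deductions = $387.24 + $380.33 + $579.09 + $1721.30 + $80.91 + $200.54 + $161.70 = $3511.11
Net pay = $6915.07 − $3511.11 = $3403.96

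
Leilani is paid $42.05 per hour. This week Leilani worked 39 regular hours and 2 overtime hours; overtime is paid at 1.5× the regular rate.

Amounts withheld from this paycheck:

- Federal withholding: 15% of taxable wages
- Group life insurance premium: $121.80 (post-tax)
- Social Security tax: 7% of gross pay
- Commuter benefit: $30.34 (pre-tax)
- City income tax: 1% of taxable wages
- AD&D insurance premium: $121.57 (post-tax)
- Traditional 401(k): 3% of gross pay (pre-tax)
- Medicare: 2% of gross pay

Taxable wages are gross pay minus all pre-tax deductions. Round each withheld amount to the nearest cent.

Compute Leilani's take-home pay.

$1,011.21

Regular pay: 39 × $42.05 = $1,639.95
Overtime pay: 2 × $42.05 × 1.5 = $126.15
Gross pay = $1,639.95 + $126.15 = $1,766.10
Traditional 401(k): $1,766.10 × 0.03 = $52.98
Commuter benefit: $30.34
Pre-tax total = $52.98 + $30.34 = $83.32
Taxable wages = $1,766.10 − $83.32 = $1,682.78
City income tax: $1,682.78 × 0.01 = $16.83
Federal withholding: $1,682.78 × 0.15 = $252.42
Medicare: $1,766.10 × 0.02 = $35.32
Social Security tax: $1,766.10 × 0.07 = $123.63
Group life insurance premium: $121.80
AD&D insurance premium: $121.57
Total deductions = $52.98 + $30.34 + $16.83 + $252.42 + $35.32 + $123.63 + $121.80 + $121.57 = $754.89
Net pay = $1,766.10 − $754.89 = $1,011.21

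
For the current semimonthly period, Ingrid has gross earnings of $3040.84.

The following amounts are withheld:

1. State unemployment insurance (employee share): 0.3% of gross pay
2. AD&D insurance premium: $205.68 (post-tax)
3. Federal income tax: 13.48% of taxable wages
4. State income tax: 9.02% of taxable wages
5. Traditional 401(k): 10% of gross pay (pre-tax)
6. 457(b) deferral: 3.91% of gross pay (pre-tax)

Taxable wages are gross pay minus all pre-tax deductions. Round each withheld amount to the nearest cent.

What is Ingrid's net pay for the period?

$1814.04

Traditional 401(k): $3040.84 × 0.1 = $304.08
457(b) deferral: $3040.84 × 0.0391 = $118.90
Pre-tax total = $304.08 + $118.90 = $422.98
Taxable wages = $3040.84 − $422.98 = $2617.86
State income tax: $2617.86 × 0.0902 = $236.13
Federal income tax: $2617.86 × 0.1348 = $352.89
State unemployment insurance (employee share): $3040.84 × 0.003 = $9.12
AD&D insurance premium: $205.68
Total deductions = $304.08 + $118.90 + $236.13 + $352.89 + $9.12 + $205.68 = $1226.80
Net pay = $3040.84 − $1226.80 = $1814.04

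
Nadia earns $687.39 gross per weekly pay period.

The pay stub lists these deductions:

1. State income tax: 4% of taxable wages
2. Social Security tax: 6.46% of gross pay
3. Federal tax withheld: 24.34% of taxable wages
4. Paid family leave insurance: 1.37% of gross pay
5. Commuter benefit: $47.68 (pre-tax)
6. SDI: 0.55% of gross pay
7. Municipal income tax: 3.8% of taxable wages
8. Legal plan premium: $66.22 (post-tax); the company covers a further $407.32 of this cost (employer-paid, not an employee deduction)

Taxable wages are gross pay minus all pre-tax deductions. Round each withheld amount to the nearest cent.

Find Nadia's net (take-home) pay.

Commuter benefit: $47.68
Taxable wages = $687.39 − $47.68 = $639.71
Federal tax withheld: $639.71 × 0.2434 = $155.71
State income tax: $639.71 × 0.04 = $25.59
Municipal income tax: $639.71 × 0.038 = $24.31
Paid family leave insurance: $687.39 × 0.0137 = $9.42
SDI: $687.39 × 0.0055 = $3.78
Social Security tax: $687.39 × 0.0646 = $44.41
Legal plan premium: $66.22
(Employer's $407.32 toward legal plan premium is not withheld from the employee.)
Total deductions = $47.68 + $155.71 + $25.59 + $24.31 + $9.42 + $3.78 + $44.41 + $66.22 = $377.12
Net pay = $687.39 − $377.12 = $310.27

$310.27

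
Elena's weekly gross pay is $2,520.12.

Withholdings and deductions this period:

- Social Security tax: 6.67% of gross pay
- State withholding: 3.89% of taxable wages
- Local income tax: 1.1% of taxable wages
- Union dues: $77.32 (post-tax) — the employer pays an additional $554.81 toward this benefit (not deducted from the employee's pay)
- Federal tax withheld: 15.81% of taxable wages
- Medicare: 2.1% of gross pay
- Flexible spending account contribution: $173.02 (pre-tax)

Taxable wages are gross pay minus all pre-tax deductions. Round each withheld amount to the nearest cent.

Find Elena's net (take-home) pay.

$1,560.57

Flexible spending account contribution: $173.02
Taxable wages = $2,520.12 − $173.02 = $2,347.10
Local income tax: $2,347.10 × 0.011 = $25.82
Federal tax withheld: $2,347.10 × 0.1581 = $371.08
State withholding: $2,347.10 × 0.0389 = $91.30
Social Security tax: $2,520.12 × 0.0667 = $168.09
Medicare: $2,520.12 × 0.021 = $52.92
Union dues: $77.32
(Employer's $554.81 toward union dues is not withheld from the employee.)
Total deductions = $173.02 + $25.82 + $371.08 + $91.30 + $168.09 + $52.92 + $77.32 = $959.55
Net pay = $2,520.12 − $959.55 = $1,560.57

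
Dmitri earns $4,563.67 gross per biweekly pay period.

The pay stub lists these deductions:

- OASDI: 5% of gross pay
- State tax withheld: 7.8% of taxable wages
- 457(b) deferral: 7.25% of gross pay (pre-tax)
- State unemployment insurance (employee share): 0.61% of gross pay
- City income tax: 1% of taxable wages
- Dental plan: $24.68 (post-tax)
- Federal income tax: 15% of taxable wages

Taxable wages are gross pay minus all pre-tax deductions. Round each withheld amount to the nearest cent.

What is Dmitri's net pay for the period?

457(b) deferral: $4,563.67 × 0.0725 = $330.87
Taxable wages = $4,563.67 − $330.87 = $4,232.80
State tax withheld: $4,232.80 × 0.078 = $330.16
Federal income tax: $4,232.80 × 0.15 = $634.92
City income tax: $4,232.80 × 0.01 = $42.33
State unemployment insurance (employee share): $4,563.67 × 0.0061 = $27.84
OASDI: $4,563.67 × 0.05 = $228.18
Dental plan: $24.68
Total deductions = $330.87 + $330.16 + $634.92 + $42.33 + $27.84 + $228.18 + $24.68 = $1,618.98
Net pay = $4,563.67 − $1,618.98 = $2,944.69

$2,944.69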